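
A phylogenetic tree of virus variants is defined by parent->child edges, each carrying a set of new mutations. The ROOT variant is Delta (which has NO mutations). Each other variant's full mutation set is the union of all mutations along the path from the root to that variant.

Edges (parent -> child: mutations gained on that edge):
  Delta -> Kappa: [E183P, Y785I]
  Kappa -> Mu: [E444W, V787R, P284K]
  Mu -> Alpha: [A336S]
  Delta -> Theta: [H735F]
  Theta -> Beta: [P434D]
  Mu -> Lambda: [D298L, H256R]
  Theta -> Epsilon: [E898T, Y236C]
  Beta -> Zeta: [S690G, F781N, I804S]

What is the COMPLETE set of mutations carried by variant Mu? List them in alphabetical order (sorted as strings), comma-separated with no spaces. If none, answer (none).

At Delta: gained [] -> total []
At Kappa: gained ['E183P', 'Y785I'] -> total ['E183P', 'Y785I']
At Mu: gained ['E444W', 'V787R', 'P284K'] -> total ['E183P', 'E444W', 'P284K', 'V787R', 'Y785I']

Answer: E183P,E444W,P284K,V787R,Y785I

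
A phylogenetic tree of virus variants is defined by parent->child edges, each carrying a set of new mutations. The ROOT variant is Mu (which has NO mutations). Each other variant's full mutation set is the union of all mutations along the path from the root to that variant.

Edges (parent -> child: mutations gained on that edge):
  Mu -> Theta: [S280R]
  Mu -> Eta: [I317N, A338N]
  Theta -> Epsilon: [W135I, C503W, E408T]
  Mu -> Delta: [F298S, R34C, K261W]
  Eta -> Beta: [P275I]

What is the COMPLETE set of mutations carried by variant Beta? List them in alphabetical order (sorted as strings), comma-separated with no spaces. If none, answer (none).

Answer: A338N,I317N,P275I

Derivation:
At Mu: gained [] -> total []
At Eta: gained ['I317N', 'A338N'] -> total ['A338N', 'I317N']
At Beta: gained ['P275I'] -> total ['A338N', 'I317N', 'P275I']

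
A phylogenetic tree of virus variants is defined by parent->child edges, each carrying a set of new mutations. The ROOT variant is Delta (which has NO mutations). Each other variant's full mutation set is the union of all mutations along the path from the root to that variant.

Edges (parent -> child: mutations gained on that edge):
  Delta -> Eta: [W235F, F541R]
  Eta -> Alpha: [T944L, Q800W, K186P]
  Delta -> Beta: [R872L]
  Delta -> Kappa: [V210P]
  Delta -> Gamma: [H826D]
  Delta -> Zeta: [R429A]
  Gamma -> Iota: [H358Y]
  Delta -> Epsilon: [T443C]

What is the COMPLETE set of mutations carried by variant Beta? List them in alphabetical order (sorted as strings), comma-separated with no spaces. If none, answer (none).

Answer: R872L

Derivation:
At Delta: gained [] -> total []
At Beta: gained ['R872L'] -> total ['R872L']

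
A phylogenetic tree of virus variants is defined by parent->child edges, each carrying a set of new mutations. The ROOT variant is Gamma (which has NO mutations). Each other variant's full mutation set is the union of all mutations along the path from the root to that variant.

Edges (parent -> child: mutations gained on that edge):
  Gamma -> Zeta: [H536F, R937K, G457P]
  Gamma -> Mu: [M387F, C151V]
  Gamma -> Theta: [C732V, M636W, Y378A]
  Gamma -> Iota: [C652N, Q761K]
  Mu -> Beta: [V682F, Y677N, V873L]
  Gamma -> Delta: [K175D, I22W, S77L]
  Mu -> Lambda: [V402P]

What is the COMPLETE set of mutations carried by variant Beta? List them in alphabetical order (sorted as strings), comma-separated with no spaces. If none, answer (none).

At Gamma: gained [] -> total []
At Mu: gained ['M387F', 'C151V'] -> total ['C151V', 'M387F']
At Beta: gained ['V682F', 'Y677N', 'V873L'] -> total ['C151V', 'M387F', 'V682F', 'V873L', 'Y677N']

Answer: C151V,M387F,V682F,V873L,Y677N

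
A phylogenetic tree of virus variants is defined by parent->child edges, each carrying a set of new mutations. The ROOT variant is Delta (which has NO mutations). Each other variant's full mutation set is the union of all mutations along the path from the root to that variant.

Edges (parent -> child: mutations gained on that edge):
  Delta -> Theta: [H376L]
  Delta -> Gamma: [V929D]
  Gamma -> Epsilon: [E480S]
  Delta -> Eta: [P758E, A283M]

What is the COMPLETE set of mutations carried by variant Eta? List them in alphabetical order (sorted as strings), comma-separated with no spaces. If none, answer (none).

At Delta: gained [] -> total []
At Eta: gained ['P758E', 'A283M'] -> total ['A283M', 'P758E']

Answer: A283M,P758E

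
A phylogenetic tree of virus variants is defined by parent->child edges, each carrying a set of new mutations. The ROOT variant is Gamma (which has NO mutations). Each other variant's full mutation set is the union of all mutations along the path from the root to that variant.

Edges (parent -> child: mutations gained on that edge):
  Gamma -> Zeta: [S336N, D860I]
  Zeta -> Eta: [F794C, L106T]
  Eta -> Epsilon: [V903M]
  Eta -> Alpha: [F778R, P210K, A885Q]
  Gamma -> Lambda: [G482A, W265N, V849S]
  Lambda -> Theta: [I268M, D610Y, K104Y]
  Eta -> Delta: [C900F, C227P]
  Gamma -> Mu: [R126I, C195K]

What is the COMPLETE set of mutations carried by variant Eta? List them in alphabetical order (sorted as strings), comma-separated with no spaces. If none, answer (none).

Answer: D860I,F794C,L106T,S336N

Derivation:
At Gamma: gained [] -> total []
At Zeta: gained ['S336N', 'D860I'] -> total ['D860I', 'S336N']
At Eta: gained ['F794C', 'L106T'] -> total ['D860I', 'F794C', 'L106T', 'S336N']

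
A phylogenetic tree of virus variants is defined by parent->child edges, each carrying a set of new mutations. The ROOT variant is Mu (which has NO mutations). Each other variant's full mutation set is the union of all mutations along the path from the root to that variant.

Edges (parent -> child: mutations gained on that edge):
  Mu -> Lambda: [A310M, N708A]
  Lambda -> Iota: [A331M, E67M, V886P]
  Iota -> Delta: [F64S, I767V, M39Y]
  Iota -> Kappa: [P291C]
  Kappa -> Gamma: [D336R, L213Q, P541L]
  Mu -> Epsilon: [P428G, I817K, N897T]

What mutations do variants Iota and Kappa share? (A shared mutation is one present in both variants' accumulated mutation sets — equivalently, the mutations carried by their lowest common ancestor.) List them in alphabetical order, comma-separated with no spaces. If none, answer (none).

Accumulating mutations along path to Iota:
  At Mu: gained [] -> total []
  At Lambda: gained ['A310M', 'N708A'] -> total ['A310M', 'N708A']
  At Iota: gained ['A331M', 'E67M', 'V886P'] -> total ['A310M', 'A331M', 'E67M', 'N708A', 'V886P']
Mutations(Iota) = ['A310M', 'A331M', 'E67M', 'N708A', 'V886P']
Accumulating mutations along path to Kappa:
  At Mu: gained [] -> total []
  At Lambda: gained ['A310M', 'N708A'] -> total ['A310M', 'N708A']
  At Iota: gained ['A331M', 'E67M', 'V886P'] -> total ['A310M', 'A331M', 'E67M', 'N708A', 'V886P']
  At Kappa: gained ['P291C'] -> total ['A310M', 'A331M', 'E67M', 'N708A', 'P291C', 'V886P']
Mutations(Kappa) = ['A310M', 'A331M', 'E67M', 'N708A', 'P291C', 'V886P']
Intersection: ['A310M', 'A331M', 'E67M', 'N708A', 'V886P'] ∩ ['A310M', 'A331M', 'E67M', 'N708A', 'P291C', 'V886P'] = ['A310M', 'A331M', 'E67M', 'N708A', 'V886P']

Answer: A310M,A331M,E67M,N708A,V886P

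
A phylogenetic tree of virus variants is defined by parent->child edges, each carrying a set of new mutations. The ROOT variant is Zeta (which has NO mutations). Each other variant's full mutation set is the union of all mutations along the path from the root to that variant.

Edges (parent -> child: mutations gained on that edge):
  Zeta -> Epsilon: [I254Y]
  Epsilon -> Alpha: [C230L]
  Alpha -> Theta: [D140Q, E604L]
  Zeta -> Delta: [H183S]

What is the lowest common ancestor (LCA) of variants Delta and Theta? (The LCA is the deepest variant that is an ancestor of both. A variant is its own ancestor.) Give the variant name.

Answer: Zeta

Derivation:
Path from root to Delta: Zeta -> Delta
  ancestors of Delta: {Zeta, Delta}
Path from root to Theta: Zeta -> Epsilon -> Alpha -> Theta
  ancestors of Theta: {Zeta, Epsilon, Alpha, Theta}
Common ancestors: {Zeta}
Walk up from Theta: Theta (not in ancestors of Delta), Alpha (not in ancestors of Delta), Epsilon (not in ancestors of Delta), Zeta (in ancestors of Delta)
Deepest common ancestor (LCA) = Zeta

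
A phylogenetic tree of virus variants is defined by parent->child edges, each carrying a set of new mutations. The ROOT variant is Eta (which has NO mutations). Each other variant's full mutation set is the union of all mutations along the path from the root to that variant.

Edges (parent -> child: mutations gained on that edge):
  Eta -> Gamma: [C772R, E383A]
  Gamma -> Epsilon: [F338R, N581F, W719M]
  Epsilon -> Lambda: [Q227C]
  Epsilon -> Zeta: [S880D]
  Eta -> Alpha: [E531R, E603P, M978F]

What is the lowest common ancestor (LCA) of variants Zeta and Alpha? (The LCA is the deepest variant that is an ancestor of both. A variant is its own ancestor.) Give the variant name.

Path from root to Zeta: Eta -> Gamma -> Epsilon -> Zeta
  ancestors of Zeta: {Eta, Gamma, Epsilon, Zeta}
Path from root to Alpha: Eta -> Alpha
  ancestors of Alpha: {Eta, Alpha}
Common ancestors: {Eta}
Walk up from Alpha: Alpha (not in ancestors of Zeta), Eta (in ancestors of Zeta)
Deepest common ancestor (LCA) = Eta

Answer: Eta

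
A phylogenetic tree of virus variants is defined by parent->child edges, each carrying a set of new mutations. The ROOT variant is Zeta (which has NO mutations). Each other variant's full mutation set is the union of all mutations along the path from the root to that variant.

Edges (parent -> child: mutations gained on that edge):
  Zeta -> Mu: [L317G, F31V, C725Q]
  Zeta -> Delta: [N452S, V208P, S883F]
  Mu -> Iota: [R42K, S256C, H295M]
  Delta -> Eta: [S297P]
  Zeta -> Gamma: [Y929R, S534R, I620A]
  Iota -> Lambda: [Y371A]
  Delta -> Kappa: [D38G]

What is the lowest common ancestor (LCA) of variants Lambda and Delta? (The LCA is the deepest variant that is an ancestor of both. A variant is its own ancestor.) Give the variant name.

Path from root to Lambda: Zeta -> Mu -> Iota -> Lambda
  ancestors of Lambda: {Zeta, Mu, Iota, Lambda}
Path from root to Delta: Zeta -> Delta
  ancestors of Delta: {Zeta, Delta}
Common ancestors: {Zeta}
Walk up from Delta: Delta (not in ancestors of Lambda), Zeta (in ancestors of Lambda)
Deepest common ancestor (LCA) = Zeta

Answer: Zeta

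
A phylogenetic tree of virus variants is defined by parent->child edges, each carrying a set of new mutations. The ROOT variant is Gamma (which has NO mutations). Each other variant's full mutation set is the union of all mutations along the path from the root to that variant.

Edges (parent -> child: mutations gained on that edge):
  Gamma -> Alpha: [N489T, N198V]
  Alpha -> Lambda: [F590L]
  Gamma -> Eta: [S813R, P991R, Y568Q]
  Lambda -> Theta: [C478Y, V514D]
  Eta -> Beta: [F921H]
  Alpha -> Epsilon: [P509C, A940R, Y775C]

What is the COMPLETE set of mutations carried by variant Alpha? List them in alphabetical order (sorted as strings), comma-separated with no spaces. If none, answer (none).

At Gamma: gained [] -> total []
At Alpha: gained ['N489T', 'N198V'] -> total ['N198V', 'N489T']

Answer: N198V,N489T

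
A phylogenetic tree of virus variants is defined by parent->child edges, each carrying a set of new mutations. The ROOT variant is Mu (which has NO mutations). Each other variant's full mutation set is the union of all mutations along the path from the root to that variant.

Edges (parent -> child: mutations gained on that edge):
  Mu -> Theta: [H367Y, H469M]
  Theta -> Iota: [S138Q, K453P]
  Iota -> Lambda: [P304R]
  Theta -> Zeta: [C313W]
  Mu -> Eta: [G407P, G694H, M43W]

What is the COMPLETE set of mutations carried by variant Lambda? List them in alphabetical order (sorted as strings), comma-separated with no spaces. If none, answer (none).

Answer: H367Y,H469M,K453P,P304R,S138Q

Derivation:
At Mu: gained [] -> total []
At Theta: gained ['H367Y', 'H469M'] -> total ['H367Y', 'H469M']
At Iota: gained ['S138Q', 'K453P'] -> total ['H367Y', 'H469M', 'K453P', 'S138Q']
At Lambda: gained ['P304R'] -> total ['H367Y', 'H469M', 'K453P', 'P304R', 'S138Q']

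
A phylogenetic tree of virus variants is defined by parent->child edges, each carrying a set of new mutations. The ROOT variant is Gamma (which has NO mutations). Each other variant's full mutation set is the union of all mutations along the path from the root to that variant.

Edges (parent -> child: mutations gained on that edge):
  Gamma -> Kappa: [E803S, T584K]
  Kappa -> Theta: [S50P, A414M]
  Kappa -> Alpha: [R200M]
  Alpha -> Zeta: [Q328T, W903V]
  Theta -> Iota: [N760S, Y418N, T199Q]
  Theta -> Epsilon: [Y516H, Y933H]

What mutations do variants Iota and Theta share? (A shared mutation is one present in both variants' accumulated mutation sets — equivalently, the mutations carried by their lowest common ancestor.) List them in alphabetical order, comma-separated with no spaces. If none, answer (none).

Accumulating mutations along path to Iota:
  At Gamma: gained [] -> total []
  At Kappa: gained ['E803S', 'T584K'] -> total ['E803S', 'T584K']
  At Theta: gained ['S50P', 'A414M'] -> total ['A414M', 'E803S', 'S50P', 'T584K']
  At Iota: gained ['N760S', 'Y418N', 'T199Q'] -> total ['A414M', 'E803S', 'N760S', 'S50P', 'T199Q', 'T584K', 'Y418N']
Mutations(Iota) = ['A414M', 'E803S', 'N760S', 'S50P', 'T199Q', 'T584K', 'Y418N']
Accumulating mutations along path to Theta:
  At Gamma: gained [] -> total []
  At Kappa: gained ['E803S', 'T584K'] -> total ['E803S', 'T584K']
  At Theta: gained ['S50P', 'A414M'] -> total ['A414M', 'E803S', 'S50P', 'T584K']
Mutations(Theta) = ['A414M', 'E803S', 'S50P', 'T584K']
Intersection: ['A414M', 'E803S', 'N760S', 'S50P', 'T199Q', 'T584K', 'Y418N'] ∩ ['A414M', 'E803S', 'S50P', 'T584K'] = ['A414M', 'E803S', 'S50P', 'T584K']

Answer: A414M,E803S,S50P,T584K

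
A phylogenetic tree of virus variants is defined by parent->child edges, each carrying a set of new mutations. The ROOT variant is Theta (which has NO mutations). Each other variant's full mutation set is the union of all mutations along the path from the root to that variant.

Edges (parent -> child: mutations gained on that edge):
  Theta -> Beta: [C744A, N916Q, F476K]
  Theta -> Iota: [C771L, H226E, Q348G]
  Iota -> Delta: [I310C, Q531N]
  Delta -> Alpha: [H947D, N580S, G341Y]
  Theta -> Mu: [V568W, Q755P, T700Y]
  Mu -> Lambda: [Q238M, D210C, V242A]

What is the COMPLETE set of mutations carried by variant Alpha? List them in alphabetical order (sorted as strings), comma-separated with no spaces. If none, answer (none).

At Theta: gained [] -> total []
At Iota: gained ['C771L', 'H226E', 'Q348G'] -> total ['C771L', 'H226E', 'Q348G']
At Delta: gained ['I310C', 'Q531N'] -> total ['C771L', 'H226E', 'I310C', 'Q348G', 'Q531N']
At Alpha: gained ['H947D', 'N580S', 'G341Y'] -> total ['C771L', 'G341Y', 'H226E', 'H947D', 'I310C', 'N580S', 'Q348G', 'Q531N']

Answer: C771L,G341Y,H226E,H947D,I310C,N580S,Q348G,Q531N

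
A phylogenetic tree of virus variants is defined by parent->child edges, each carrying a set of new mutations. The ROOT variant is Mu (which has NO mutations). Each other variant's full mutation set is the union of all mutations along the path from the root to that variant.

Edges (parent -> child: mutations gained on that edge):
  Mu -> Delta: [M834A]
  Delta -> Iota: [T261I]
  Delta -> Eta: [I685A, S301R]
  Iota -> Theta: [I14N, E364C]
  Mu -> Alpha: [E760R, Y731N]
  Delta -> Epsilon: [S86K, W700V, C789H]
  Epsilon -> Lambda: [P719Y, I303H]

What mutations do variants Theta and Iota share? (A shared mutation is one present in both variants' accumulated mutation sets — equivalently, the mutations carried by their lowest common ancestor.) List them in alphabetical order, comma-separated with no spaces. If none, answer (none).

Answer: M834A,T261I

Derivation:
Accumulating mutations along path to Theta:
  At Mu: gained [] -> total []
  At Delta: gained ['M834A'] -> total ['M834A']
  At Iota: gained ['T261I'] -> total ['M834A', 'T261I']
  At Theta: gained ['I14N', 'E364C'] -> total ['E364C', 'I14N', 'M834A', 'T261I']
Mutations(Theta) = ['E364C', 'I14N', 'M834A', 'T261I']
Accumulating mutations along path to Iota:
  At Mu: gained [] -> total []
  At Delta: gained ['M834A'] -> total ['M834A']
  At Iota: gained ['T261I'] -> total ['M834A', 'T261I']
Mutations(Iota) = ['M834A', 'T261I']
Intersection: ['E364C', 'I14N', 'M834A', 'T261I'] ∩ ['M834A', 'T261I'] = ['M834A', 'T261I']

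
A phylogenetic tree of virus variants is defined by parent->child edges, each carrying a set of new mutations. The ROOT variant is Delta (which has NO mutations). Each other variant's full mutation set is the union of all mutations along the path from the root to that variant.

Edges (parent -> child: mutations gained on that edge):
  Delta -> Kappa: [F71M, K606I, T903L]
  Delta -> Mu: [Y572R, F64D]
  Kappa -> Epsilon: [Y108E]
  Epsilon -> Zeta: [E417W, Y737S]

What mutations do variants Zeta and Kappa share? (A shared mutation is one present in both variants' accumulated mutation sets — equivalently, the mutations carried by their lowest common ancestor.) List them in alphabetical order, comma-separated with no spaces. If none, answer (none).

Accumulating mutations along path to Zeta:
  At Delta: gained [] -> total []
  At Kappa: gained ['F71M', 'K606I', 'T903L'] -> total ['F71M', 'K606I', 'T903L']
  At Epsilon: gained ['Y108E'] -> total ['F71M', 'K606I', 'T903L', 'Y108E']
  At Zeta: gained ['E417W', 'Y737S'] -> total ['E417W', 'F71M', 'K606I', 'T903L', 'Y108E', 'Y737S']
Mutations(Zeta) = ['E417W', 'F71M', 'K606I', 'T903L', 'Y108E', 'Y737S']
Accumulating mutations along path to Kappa:
  At Delta: gained [] -> total []
  At Kappa: gained ['F71M', 'K606I', 'T903L'] -> total ['F71M', 'K606I', 'T903L']
Mutations(Kappa) = ['F71M', 'K606I', 'T903L']
Intersection: ['E417W', 'F71M', 'K606I', 'T903L', 'Y108E', 'Y737S'] ∩ ['F71M', 'K606I', 'T903L'] = ['F71M', 'K606I', 'T903L']

Answer: F71M,K606I,T903L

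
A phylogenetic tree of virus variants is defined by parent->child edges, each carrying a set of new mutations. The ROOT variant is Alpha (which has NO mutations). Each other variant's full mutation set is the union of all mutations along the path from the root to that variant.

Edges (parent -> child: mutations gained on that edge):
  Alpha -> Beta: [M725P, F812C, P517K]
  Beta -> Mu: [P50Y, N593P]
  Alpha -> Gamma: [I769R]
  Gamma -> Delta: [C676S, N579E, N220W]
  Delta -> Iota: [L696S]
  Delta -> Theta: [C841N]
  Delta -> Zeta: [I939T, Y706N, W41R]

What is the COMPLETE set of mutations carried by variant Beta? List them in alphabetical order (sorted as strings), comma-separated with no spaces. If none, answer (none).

Answer: F812C,M725P,P517K

Derivation:
At Alpha: gained [] -> total []
At Beta: gained ['M725P', 'F812C', 'P517K'] -> total ['F812C', 'M725P', 'P517K']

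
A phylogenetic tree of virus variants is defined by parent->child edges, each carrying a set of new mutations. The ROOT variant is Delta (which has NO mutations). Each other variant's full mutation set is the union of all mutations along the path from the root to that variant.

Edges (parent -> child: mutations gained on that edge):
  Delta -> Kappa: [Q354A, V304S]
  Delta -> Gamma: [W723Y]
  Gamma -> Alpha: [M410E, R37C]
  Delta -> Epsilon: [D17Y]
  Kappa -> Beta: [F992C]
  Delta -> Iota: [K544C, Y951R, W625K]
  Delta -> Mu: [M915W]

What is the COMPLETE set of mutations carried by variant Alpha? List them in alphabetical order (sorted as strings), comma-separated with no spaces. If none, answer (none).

At Delta: gained [] -> total []
At Gamma: gained ['W723Y'] -> total ['W723Y']
At Alpha: gained ['M410E', 'R37C'] -> total ['M410E', 'R37C', 'W723Y']

Answer: M410E,R37C,W723Y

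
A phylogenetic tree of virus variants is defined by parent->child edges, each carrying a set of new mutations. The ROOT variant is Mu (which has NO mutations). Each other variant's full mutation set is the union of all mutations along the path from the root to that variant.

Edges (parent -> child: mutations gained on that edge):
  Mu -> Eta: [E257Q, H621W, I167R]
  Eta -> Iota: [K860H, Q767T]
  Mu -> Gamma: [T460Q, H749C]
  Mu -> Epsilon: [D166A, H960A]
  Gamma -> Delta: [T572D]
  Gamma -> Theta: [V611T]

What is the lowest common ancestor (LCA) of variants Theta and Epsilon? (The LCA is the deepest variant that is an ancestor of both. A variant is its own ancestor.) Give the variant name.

Path from root to Theta: Mu -> Gamma -> Theta
  ancestors of Theta: {Mu, Gamma, Theta}
Path from root to Epsilon: Mu -> Epsilon
  ancestors of Epsilon: {Mu, Epsilon}
Common ancestors: {Mu}
Walk up from Epsilon: Epsilon (not in ancestors of Theta), Mu (in ancestors of Theta)
Deepest common ancestor (LCA) = Mu

Answer: Mu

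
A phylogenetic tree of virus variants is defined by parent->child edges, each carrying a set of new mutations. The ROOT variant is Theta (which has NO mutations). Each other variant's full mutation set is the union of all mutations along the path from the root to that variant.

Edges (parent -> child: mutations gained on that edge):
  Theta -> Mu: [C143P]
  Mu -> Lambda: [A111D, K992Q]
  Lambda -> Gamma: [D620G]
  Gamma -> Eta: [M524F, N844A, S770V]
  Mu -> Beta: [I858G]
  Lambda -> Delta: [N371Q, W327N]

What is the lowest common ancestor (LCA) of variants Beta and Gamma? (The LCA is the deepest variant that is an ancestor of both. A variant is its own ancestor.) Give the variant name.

Path from root to Beta: Theta -> Mu -> Beta
  ancestors of Beta: {Theta, Mu, Beta}
Path from root to Gamma: Theta -> Mu -> Lambda -> Gamma
  ancestors of Gamma: {Theta, Mu, Lambda, Gamma}
Common ancestors: {Theta, Mu}
Walk up from Gamma: Gamma (not in ancestors of Beta), Lambda (not in ancestors of Beta), Mu (in ancestors of Beta), Theta (in ancestors of Beta)
Deepest common ancestor (LCA) = Mu

Answer: Mu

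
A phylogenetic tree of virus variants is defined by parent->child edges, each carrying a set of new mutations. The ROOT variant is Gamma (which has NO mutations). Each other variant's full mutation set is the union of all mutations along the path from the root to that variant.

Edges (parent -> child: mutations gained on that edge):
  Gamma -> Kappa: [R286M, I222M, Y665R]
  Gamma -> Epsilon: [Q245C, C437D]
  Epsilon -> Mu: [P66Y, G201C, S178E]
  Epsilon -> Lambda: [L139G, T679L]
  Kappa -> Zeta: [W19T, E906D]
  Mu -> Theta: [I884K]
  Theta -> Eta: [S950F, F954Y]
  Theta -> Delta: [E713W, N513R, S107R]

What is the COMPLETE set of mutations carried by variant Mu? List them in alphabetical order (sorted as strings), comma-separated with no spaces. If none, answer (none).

Answer: C437D,G201C,P66Y,Q245C,S178E

Derivation:
At Gamma: gained [] -> total []
At Epsilon: gained ['Q245C', 'C437D'] -> total ['C437D', 'Q245C']
At Mu: gained ['P66Y', 'G201C', 'S178E'] -> total ['C437D', 'G201C', 'P66Y', 'Q245C', 'S178E']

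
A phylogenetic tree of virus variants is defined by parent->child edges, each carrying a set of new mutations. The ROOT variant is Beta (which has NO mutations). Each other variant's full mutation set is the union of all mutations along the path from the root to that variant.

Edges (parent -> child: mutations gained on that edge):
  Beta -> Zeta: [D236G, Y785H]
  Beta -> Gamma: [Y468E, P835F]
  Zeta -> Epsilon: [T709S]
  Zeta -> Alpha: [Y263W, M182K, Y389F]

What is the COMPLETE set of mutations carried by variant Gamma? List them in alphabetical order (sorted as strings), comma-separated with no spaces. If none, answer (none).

Answer: P835F,Y468E

Derivation:
At Beta: gained [] -> total []
At Gamma: gained ['Y468E', 'P835F'] -> total ['P835F', 'Y468E']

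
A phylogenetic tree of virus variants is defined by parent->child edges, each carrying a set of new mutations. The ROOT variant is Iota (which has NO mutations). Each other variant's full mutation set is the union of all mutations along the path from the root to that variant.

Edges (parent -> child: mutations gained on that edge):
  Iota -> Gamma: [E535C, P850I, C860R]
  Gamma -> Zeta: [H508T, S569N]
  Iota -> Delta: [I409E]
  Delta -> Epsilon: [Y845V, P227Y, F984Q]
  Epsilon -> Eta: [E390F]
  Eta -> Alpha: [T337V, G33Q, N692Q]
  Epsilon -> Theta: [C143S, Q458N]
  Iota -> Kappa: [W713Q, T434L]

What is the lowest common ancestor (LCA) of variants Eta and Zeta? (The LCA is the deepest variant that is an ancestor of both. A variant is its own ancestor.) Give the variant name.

Answer: Iota

Derivation:
Path from root to Eta: Iota -> Delta -> Epsilon -> Eta
  ancestors of Eta: {Iota, Delta, Epsilon, Eta}
Path from root to Zeta: Iota -> Gamma -> Zeta
  ancestors of Zeta: {Iota, Gamma, Zeta}
Common ancestors: {Iota}
Walk up from Zeta: Zeta (not in ancestors of Eta), Gamma (not in ancestors of Eta), Iota (in ancestors of Eta)
Deepest common ancestor (LCA) = Iota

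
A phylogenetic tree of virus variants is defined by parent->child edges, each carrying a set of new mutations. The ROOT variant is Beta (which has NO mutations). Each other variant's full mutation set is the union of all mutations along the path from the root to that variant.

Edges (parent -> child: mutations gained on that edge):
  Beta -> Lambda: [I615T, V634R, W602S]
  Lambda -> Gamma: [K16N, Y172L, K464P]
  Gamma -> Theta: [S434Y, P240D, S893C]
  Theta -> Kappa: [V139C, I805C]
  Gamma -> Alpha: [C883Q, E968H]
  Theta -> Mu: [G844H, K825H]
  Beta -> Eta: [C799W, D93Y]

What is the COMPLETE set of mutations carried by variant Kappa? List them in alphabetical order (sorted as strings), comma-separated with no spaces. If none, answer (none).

At Beta: gained [] -> total []
At Lambda: gained ['I615T', 'V634R', 'W602S'] -> total ['I615T', 'V634R', 'W602S']
At Gamma: gained ['K16N', 'Y172L', 'K464P'] -> total ['I615T', 'K16N', 'K464P', 'V634R', 'W602S', 'Y172L']
At Theta: gained ['S434Y', 'P240D', 'S893C'] -> total ['I615T', 'K16N', 'K464P', 'P240D', 'S434Y', 'S893C', 'V634R', 'W602S', 'Y172L']
At Kappa: gained ['V139C', 'I805C'] -> total ['I615T', 'I805C', 'K16N', 'K464P', 'P240D', 'S434Y', 'S893C', 'V139C', 'V634R', 'W602S', 'Y172L']

Answer: I615T,I805C,K16N,K464P,P240D,S434Y,S893C,V139C,V634R,W602S,Y172L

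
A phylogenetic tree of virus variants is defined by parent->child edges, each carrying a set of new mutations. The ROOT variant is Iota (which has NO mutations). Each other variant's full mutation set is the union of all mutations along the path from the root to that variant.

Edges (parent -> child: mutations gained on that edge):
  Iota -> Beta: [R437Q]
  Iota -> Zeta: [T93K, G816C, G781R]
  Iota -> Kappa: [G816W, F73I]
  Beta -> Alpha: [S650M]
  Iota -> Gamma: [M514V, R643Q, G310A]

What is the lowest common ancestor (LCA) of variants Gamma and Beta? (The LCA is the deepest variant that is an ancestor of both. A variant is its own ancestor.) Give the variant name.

Answer: Iota

Derivation:
Path from root to Gamma: Iota -> Gamma
  ancestors of Gamma: {Iota, Gamma}
Path from root to Beta: Iota -> Beta
  ancestors of Beta: {Iota, Beta}
Common ancestors: {Iota}
Walk up from Beta: Beta (not in ancestors of Gamma), Iota (in ancestors of Gamma)
Deepest common ancestor (LCA) = Iota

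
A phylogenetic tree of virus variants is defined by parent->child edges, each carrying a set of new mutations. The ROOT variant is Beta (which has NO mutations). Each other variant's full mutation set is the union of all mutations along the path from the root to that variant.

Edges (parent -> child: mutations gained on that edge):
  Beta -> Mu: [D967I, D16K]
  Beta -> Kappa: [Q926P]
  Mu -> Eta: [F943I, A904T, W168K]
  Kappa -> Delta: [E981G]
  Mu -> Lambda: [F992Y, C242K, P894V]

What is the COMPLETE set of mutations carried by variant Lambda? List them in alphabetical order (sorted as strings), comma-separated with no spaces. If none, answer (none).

At Beta: gained [] -> total []
At Mu: gained ['D967I', 'D16K'] -> total ['D16K', 'D967I']
At Lambda: gained ['F992Y', 'C242K', 'P894V'] -> total ['C242K', 'D16K', 'D967I', 'F992Y', 'P894V']

Answer: C242K,D16K,D967I,F992Y,P894V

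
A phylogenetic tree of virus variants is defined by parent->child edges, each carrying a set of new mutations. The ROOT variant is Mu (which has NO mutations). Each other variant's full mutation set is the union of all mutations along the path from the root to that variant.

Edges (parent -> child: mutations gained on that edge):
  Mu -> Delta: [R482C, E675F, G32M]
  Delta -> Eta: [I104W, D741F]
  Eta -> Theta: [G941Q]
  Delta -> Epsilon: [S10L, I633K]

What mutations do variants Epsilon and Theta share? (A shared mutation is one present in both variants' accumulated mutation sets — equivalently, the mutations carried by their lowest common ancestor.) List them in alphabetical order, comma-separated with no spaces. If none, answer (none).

Accumulating mutations along path to Epsilon:
  At Mu: gained [] -> total []
  At Delta: gained ['R482C', 'E675F', 'G32M'] -> total ['E675F', 'G32M', 'R482C']
  At Epsilon: gained ['S10L', 'I633K'] -> total ['E675F', 'G32M', 'I633K', 'R482C', 'S10L']
Mutations(Epsilon) = ['E675F', 'G32M', 'I633K', 'R482C', 'S10L']
Accumulating mutations along path to Theta:
  At Mu: gained [] -> total []
  At Delta: gained ['R482C', 'E675F', 'G32M'] -> total ['E675F', 'G32M', 'R482C']
  At Eta: gained ['I104W', 'D741F'] -> total ['D741F', 'E675F', 'G32M', 'I104W', 'R482C']
  At Theta: gained ['G941Q'] -> total ['D741F', 'E675F', 'G32M', 'G941Q', 'I104W', 'R482C']
Mutations(Theta) = ['D741F', 'E675F', 'G32M', 'G941Q', 'I104W', 'R482C']
Intersection: ['E675F', 'G32M', 'I633K', 'R482C', 'S10L'] ∩ ['D741F', 'E675F', 'G32M', 'G941Q', 'I104W', 'R482C'] = ['E675F', 'G32M', 'R482C']

Answer: E675F,G32M,R482C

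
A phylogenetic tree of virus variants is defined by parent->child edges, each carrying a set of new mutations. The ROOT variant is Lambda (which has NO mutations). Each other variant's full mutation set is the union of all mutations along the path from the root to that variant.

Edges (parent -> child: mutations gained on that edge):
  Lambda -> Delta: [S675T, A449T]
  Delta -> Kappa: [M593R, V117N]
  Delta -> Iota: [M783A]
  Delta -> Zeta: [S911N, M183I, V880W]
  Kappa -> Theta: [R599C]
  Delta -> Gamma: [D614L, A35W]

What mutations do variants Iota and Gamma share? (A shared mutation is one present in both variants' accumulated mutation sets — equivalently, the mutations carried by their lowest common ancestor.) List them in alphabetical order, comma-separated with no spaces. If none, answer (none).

Accumulating mutations along path to Iota:
  At Lambda: gained [] -> total []
  At Delta: gained ['S675T', 'A449T'] -> total ['A449T', 'S675T']
  At Iota: gained ['M783A'] -> total ['A449T', 'M783A', 'S675T']
Mutations(Iota) = ['A449T', 'M783A', 'S675T']
Accumulating mutations along path to Gamma:
  At Lambda: gained [] -> total []
  At Delta: gained ['S675T', 'A449T'] -> total ['A449T', 'S675T']
  At Gamma: gained ['D614L', 'A35W'] -> total ['A35W', 'A449T', 'D614L', 'S675T']
Mutations(Gamma) = ['A35W', 'A449T', 'D614L', 'S675T']
Intersection: ['A449T', 'M783A', 'S675T'] ∩ ['A35W', 'A449T', 'D614L', 'S675T'] = ['A449T', 'S675T']

Answer: A449T,S675T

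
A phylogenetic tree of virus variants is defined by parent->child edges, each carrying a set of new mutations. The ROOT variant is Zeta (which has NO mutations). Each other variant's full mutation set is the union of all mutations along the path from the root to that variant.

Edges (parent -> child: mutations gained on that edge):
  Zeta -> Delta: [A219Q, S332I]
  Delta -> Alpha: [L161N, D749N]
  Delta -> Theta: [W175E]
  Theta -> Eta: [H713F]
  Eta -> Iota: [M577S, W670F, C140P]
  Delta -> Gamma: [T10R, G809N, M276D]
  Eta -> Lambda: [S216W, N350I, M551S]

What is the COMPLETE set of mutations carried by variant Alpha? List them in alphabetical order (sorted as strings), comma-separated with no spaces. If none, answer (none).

Answer: A219Q,D749N,L161N,S332I

Derivation:
At Zeta: gained [] -> total []
At Delta: gained ['A219Q', 'S332I'] -> total ['A219Q', 'S332I']
At Alpha: gained ['L161N', 'D749N'] -> total ['A219Q', 'D749N', 'L161N', 'S332I']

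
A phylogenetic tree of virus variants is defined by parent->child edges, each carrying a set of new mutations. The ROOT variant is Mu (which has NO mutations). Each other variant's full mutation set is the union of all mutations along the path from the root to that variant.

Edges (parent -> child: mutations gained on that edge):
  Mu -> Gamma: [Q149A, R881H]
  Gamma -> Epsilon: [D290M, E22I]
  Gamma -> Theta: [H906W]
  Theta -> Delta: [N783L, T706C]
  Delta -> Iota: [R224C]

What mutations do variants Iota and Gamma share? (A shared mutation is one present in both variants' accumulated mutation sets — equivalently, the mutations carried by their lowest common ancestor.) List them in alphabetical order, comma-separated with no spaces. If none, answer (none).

Accumulating mutations along path to Iota:
  At Mu: gained [] -> total []
  At Gamma: gained ['Q149A', 'R881H'] -> total ['Q149A', 'R881H']
  At Theta: gained ['H906W'] -> total ['H906W', 'Q149A', 'R881H']
  At Delta: gained ['N783L', 'T706C'] -> total ['H906W', 'N783L', 'Q149A', 'R881H', 'T706C']
  At Iota: gained ['R224C'] -> total ['H906W', 'N783L', 'Q149A', 'R224C', 'R881H', 'T706C']
Mutations(Iota) = ['H906W', 'N783L', 'Q149A', 'R224C', 'R881H', 'T706C']
Accumulating mutations along path to Gamma:
  At Mu: gained [] -> total []
  At Gamma: gained ['Q149A', 'R881H'] -> total ['Q149A', 'R881H']
Mutations(Gamma) = ['Q149A', 'R881H']
Intersection: ['H906W', 'N783L', 'Q149A', 'R224C', 'R881H', 'T706C'] ∩ ['Q149A', 'R881H'] = ['Q149A', 'R881H']

Answer: Q149A,R881H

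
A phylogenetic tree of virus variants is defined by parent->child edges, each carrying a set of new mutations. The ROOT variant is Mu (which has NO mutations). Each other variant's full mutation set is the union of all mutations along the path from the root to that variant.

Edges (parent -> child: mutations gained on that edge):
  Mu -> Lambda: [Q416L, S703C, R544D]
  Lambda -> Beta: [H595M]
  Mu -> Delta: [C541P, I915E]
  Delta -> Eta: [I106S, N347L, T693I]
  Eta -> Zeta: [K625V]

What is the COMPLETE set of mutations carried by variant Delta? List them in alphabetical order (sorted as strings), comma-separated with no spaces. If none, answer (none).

Answer: C541P,I915E

Derivation:
At Mu: gained [] -> total []
At Delta: gained ['C541P', 'I915E'] -> total ['C541P', 'I915E']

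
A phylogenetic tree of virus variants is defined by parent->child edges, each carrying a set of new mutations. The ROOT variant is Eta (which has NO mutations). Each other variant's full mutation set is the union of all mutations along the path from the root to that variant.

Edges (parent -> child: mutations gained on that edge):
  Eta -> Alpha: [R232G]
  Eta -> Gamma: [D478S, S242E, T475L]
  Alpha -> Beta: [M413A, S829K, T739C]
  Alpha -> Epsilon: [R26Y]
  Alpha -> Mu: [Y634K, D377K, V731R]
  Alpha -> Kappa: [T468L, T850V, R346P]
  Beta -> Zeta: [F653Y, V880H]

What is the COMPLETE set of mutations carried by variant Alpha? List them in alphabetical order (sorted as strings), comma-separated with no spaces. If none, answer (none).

Answer: R232G

Derivation:
At Eta: gained [] -> total []
At Alpha: gained ['R232G'] -> total ['R232G']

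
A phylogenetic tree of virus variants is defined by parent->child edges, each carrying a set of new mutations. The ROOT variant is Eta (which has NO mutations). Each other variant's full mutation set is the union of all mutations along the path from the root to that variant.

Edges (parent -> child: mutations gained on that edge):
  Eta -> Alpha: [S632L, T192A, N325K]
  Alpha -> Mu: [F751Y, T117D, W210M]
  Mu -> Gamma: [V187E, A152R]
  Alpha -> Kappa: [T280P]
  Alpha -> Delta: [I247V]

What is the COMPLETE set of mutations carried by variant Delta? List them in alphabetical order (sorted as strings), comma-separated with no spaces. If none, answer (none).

At Eta: gained [] -> total []
At Alpha: gained ['S632L', 'T192A', 'N325K'] -> total ['N325K', 'S632L', 'T192A']
At Delta: gained ['I247V'] -> total ['I247V', 'N325K', 'S632L', 'T192A']

Answer: I247V,N325K,S632L,T192A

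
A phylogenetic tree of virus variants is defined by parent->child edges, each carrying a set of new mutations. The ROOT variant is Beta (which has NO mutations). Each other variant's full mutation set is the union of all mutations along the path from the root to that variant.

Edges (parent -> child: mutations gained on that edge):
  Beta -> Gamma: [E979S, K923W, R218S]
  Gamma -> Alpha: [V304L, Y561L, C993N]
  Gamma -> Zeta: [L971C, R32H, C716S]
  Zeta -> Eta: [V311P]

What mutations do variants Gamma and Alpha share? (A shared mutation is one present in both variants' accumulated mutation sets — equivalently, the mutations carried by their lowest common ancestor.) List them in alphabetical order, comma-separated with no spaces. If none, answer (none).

Accumulating mutations along path to Gamma:
  At Beta: gained [] -> total []
  At Gamma: gained ['E979S', 'K923W', 'R218S'] -> total ['E979S', 'K923W', 'R218S']
Mutations(Gamma) = ['E979S', 'K923W', 'R218S']
Accumulating mutations along path to Alpha:
  At Beta: gained [] -> total []
  At Gamma: gained ['E979S', 'K923W', 'R218S'] -> total ['E979S', 'K923W', 'R218S']
  At Alpha: gained ['V304L', 'Y561L', 'C993N'] -> total ['C993N', 'E979S', 'K923W', 'R218S', 'V304L', 'Y561L']
Mutations(Alpha) = ['C993N', 'E979S', 'K923W', 'R218S', 'V304L', 'Y561L']
Intersection: ['E979S', 'K923W', 'R218S'] ∩ ['C993N', 'E979S', 'K923W', 'R218S', 'V304L', 'Y561L'] = ['E979S', 'K923W', 'R218S']

Answer: E979S,K923W,R218S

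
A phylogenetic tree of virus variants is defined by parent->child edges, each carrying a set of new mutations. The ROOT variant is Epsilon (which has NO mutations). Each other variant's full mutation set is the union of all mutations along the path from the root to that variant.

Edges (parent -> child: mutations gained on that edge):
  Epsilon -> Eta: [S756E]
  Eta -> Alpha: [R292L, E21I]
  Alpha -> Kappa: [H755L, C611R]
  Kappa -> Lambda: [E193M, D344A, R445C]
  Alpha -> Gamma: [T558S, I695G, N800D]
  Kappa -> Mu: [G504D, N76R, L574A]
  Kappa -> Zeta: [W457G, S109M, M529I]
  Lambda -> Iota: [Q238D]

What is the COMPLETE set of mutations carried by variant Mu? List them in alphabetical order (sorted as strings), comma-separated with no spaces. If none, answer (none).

At Epsilon: gained [] -> total []
At Eta: gained ['S756E'] -> total ['S756E']
At Alpha: gained ['R292L', 'E21I'] -> total ['E21I', 'R292L', 'S756E']
At Kappa: gained ['H755L', 'C611R'] -> total ['C611R', 'E21I', 'H755L', 'R292L', 'S756E']
At Mu: gained ['G504D', 'N76R', 'L574A'] -> total ['C611R', 'E21I', 'G504D', 'H755L', 'L574A', 'N76R', 'R292L', 'S756E']

Answer: C611R,E21I,G504D,H755L,L574A,N76R,R292L,S756E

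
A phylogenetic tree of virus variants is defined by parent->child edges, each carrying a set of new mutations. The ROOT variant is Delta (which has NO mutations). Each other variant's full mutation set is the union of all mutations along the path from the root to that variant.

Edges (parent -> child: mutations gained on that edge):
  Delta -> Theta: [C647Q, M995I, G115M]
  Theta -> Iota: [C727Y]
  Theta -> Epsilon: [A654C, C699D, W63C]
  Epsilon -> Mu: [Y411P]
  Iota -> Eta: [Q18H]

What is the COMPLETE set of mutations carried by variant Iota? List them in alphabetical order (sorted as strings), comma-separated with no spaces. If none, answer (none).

Answer: C647Q,C727Y,G115M,M995I

Derivation:
At Delta: gained [] -> total []
At Theta: gained ['C647Q', 'M995I', 'G115M'] -> total ['C647Q', 'G115M', 'M995I']
At Iota: gained ['C727Y'] -> total ['C647Q', 'C727Y', 'G115M', 'M995I']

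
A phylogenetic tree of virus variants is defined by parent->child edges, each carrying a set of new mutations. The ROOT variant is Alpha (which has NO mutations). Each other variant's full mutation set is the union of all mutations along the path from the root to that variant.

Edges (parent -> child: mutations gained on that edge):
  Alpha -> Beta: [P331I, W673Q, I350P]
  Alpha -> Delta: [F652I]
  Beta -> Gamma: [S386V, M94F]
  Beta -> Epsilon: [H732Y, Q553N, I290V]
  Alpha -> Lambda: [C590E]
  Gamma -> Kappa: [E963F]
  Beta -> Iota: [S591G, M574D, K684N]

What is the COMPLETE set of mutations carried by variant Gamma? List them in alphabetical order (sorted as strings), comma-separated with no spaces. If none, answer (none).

At Alpha: gained [] -> total []
At Beta: gained ['P331I', 'W673Q', 'I350P'] -> total ['I350P', 'P331I', 'W673Q']
At Gamma: gained ['S386V', 'M94F'] -> total ['I350P', 'M94F', 'P331I', 'S386V', 'W673Q']

Answer: I350P,M94F,P331I,S386V,W673Q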